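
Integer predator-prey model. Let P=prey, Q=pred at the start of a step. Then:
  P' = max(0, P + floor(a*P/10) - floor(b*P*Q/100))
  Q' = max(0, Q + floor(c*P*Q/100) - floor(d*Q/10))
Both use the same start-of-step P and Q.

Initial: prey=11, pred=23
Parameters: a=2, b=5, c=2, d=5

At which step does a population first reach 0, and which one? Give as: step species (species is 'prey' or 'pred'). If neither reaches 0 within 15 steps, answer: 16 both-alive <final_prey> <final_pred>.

Answer: 16 both-alive 1 1

Derivation:
Step 1: prey: 11+2-12=1; pred: 23+5-11=17
Step 2: prey: 1+0-0=1; pred: 17+0-8=9
Step 3: prey: 1+0-0=1; pred: 9+0-4=5
Step 4: prey: 1+0-0=1; pred: 5+0-2=3
Step 5: prey: 1+0-0=1; pred: 3+0-1=2
Step 6: prey: 1+0-0=1; pred: 2+0-1=1
Step 7: prey: 1+0-0=1; pred: 1+0-0=1
Steps 8-15: state stable at prey=1, pred=1 (no change)
No extinction within 15 steps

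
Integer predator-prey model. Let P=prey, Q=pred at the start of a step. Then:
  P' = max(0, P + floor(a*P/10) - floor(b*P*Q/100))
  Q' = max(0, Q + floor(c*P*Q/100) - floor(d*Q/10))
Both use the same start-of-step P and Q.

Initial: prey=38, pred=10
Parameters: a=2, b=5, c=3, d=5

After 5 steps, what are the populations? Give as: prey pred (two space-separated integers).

Answer: 1 4

Derivation:
Step 1: prey: 38+7-19=26; pred: 10+11-5=16
Step 2: prey: 26+5-20=11; pred: 16+12-8=20
Step 3: prey: 11+2-11=2; pred: 20+6-10=16
Step 4: prey: 2+0-1=1; pred: 16+0-8=8
Step 5: prey: 1+0-0=1; pred: 8+0-4=4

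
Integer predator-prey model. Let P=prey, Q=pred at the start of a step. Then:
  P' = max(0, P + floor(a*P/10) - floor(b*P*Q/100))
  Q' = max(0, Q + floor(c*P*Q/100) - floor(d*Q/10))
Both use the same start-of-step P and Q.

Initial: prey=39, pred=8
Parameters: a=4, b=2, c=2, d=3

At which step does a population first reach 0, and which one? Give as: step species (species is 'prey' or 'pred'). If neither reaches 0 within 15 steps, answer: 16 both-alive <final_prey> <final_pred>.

Step 1: prey: 39+15-6=48; pred: 8+6-2=12
Step 2: prey: 48+19-11=56; pred: 12+11-3=20
Step 3: prey: 56+22-22=56; pred: 20+22-6=36
Step 4: prey: 56+22-40=38; pred: 36+40-10=66
Step 5: prey: 38+15-50=3; pred: 66+50-19=97
Step 6: prey: 3+1-5=0; pred: 97+5-29=73
First extinction: prey at step 6

Answer: 6 prey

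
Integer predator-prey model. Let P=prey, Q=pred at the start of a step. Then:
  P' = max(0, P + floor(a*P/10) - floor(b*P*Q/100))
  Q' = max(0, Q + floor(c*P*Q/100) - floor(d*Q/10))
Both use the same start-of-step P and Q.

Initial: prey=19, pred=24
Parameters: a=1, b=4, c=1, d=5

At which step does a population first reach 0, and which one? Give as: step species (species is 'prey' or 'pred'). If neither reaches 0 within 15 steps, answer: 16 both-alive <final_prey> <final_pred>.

Step 1: prey: 19+1-18=2; pred: 24+4-12=16
Step 2: prey: 2+0-1=1; pred: 16+0-8=8
Step 3: prey: 1+0-0=1; pred: 8+0-4=4
Step 4: prey: 1+0-0=1; pred: 4+0-2=2
Step 5: prey: 1+0-0=1; pred: 2+0-1=1
Step 6: prey: 1+0-0=1; pred: 1+0-0=1
Steps 7-15: state stable at prey=1, pred=1 (no change)
No extinction within 15 steps

Answer: 16 both-alive 1 1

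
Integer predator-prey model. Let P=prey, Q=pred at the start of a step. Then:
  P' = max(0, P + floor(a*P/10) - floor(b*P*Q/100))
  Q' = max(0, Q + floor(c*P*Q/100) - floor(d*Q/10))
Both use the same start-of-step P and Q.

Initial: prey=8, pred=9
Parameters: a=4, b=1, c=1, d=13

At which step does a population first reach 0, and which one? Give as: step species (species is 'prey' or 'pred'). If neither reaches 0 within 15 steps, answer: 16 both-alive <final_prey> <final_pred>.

Step 1: prey: 8+3-0=11; pred: 9+0-11=0
First extinction: pred at step 1

Answer: 1 pred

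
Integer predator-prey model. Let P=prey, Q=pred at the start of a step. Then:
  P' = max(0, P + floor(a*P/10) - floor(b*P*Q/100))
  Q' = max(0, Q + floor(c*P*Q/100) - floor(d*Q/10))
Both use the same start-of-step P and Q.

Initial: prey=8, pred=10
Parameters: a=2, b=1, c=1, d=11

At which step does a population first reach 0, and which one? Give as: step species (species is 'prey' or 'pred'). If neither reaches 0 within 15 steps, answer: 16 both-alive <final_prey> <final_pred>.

Answer: 1 pred

Derivation:
Step 1: prey: 8+1-0=9; pred: 10+0-11=0
First extinction: pred at step 1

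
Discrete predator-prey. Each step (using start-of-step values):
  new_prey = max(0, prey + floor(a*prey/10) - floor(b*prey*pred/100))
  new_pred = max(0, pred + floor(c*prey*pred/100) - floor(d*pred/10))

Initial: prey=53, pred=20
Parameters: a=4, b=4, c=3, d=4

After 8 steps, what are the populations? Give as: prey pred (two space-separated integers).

Step 1: prey: 53+21-42=32; pred: 20+31-8=43
Step 2: prey: 32+12-55=0; pred: 43+41-17=67
Step 3: prey: 0+0-0=0; pred: 67+0-26=41
Step 4: prey: 0+0-0=0; pred: 41+0-16=25
Step 5: prey: 0+0-0=0; pred: 25+0-10=15
Step 6: prey: 0+0-0=0; pred: 15+0-6=9
Step 7: prey: 0+0-0=0; pred: 9+0-3=6
Step 8: prey: 0+0-0=0; pred: 6+0-2=4

Answer: 0 4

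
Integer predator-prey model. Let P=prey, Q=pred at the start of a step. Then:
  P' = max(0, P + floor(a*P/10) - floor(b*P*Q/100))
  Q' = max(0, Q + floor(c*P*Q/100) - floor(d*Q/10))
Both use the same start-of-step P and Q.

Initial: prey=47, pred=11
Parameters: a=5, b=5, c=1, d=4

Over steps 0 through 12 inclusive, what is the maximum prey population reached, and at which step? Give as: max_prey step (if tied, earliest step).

Step 1: prey: 47+23-25=45; pred: 11+5-4=12
Step 2: prey: 45+22-27=40; pred: 12+5-4=13
Step 3: prey: 40+20-26=34; pred: 13+5-5=13
Step 4: prey: 34+17-22=29; pred: 13+4-5=12
Step 5: prey: 29+14-17=26; pred: 12+3-4=11
Step 6: prey: 26+13-14=25; pred: 11+2-4=9
Step 7: prey: 25+12-11=26; pred: 9+2-3=8
Step 8: prey: 26+13-10=29; pred: 8+2-3=7
Step 9: prey: 29+14-10=33; pred: 7+2-2=7
Step 10: prey: 33+16-11=38; pred: 7+2-2=7
Step 11: prey: 38+19-13=44; pred: 7+2-2=7
Step 12: prey: 44+22-15=51; pred: 7+3-2=8
Max prey = 51 at step 12

Answer: 51 12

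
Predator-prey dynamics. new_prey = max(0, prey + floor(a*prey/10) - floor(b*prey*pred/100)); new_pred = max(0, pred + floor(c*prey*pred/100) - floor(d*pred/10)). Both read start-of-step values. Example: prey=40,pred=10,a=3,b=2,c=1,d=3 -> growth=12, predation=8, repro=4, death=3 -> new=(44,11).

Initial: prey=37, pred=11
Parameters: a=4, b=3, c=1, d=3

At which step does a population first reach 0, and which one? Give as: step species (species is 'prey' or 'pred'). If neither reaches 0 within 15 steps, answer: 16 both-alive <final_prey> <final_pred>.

Answer: 16 both-alive 21 7

Derivation:
Step 1: prey: 37+14-12=39; pred: 11+4-3=12
Step 2: prey: 39+15-14=40; pred: 12+4-3=13
Step 3: prey: 40+16-15=41; pred: 13+5-3=15
Step 4: prey: 41+16-18=39; pred: 15+6-4=17
Step 5: prey: 39+15-19=35; pred: 17+6-5=18
Step 6: prey: 35+14-18=31; pred: 18+6-5=19
Step 7: prey: 31+12-17=26; pred: 19+5-5=19
Step 8: prey: 26+10-14=22; pred: 19+4-5=18
Step 9: prey: 22+8-11=19; pred: 18+3-5=16
Step 10: prey: 19+7-9=17; pred: 16+3-4=15
Step 11: prey: 17+6-7=16; pred: 15+2-4=13
Step 12: prey: 16+6-6=16; pred: 13+2-3=12
Step 13: prey: 16+6-5=17; pred: 12+1-3=10
Step 14: prey: 17+6-5=18; pred: 10+1-3=8
Step 15: prey: 18+7-4=21; pred: 8+1-2=7
No extinction within 15 steps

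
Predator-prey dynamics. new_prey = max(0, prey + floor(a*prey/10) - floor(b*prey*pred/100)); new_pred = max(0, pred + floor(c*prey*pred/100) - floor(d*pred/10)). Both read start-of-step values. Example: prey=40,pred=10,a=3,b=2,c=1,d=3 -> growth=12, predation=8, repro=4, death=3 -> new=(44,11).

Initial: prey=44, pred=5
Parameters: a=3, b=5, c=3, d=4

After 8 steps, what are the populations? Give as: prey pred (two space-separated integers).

Step 1: prey: 44+13-11=46; pred: 5+6-2=9
Step 2: prey: 46+13-20=39; pred: 9+12-3=18
Step 3: prey: 39+11-35=15; pred: 18+21-7=32
Step 4: prey: 15+4-24=0; pred: 32+14-12=34
Step 5: prey: 0+0-0=0; pred: 34+0-13=21
Step 6: prey: 0+0-0=0; pred: 21+0-8=13
Step 7: prey: 0+0-0=0; pred: 13+0-5=8
Step 8: prey: 0+0-0=0; pred: 8+0-3=5

Answer: 0 5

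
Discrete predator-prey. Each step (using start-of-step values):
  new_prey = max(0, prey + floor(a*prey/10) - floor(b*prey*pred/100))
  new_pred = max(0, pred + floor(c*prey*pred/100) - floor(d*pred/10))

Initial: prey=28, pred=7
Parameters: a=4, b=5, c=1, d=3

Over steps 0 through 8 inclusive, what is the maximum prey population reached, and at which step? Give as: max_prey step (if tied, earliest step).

Answer: 46 7

Derivation:
Step 1: prey: 28+11-9=30; pred: 7+1-2=6
Step 2: prey: 30+12-9=33; pred: 6+1-1=6
Step 3: prey: 33+13-9=37; pred: 6+1-1=6
Step 4: prey: 37+14-11=40; pred: 6+2-1=7
Step 5: prey: 40+16-14=42; pred: 7+2-2=7
Step 6: prey: 42+16-14=44; pred: 7+2-2=7
Step 7: prey: 44+17-15=46; pred: 7+3-2=8
Step 8: prey: 46+18-18=46; pred: 8+3-2=9
Max prey = 46 at step 7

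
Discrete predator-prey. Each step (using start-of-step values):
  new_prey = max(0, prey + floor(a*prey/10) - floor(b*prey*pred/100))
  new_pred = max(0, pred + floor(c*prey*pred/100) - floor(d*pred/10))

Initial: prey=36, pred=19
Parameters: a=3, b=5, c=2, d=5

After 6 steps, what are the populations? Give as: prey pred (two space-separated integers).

Step 1: prey: 36+10-34=12; pred: 19+13-9=23
Step 2: prey: 12+3-13=2; pred: 23+5-11=17
Step 3: prey: 2+0-1=1; pred: 17+0-8=9
Step 4: prey: 1+0-0=1; pred: 9+0-4=5
Step 5: prey: 1+0-0=1; pred: 5+0-2=3
Step 6: prey: 1+0-0=1; pred: 3+0-1=2

Answer: 1 2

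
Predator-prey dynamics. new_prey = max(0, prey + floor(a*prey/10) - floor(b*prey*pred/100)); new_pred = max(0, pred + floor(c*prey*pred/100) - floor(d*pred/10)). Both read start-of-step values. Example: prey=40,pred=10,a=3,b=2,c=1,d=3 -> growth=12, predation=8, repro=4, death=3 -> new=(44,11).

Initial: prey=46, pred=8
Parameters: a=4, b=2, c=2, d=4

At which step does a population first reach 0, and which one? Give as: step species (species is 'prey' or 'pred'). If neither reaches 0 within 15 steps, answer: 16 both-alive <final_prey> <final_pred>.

Step 1: prey: 46+18-7=57; pred: 8+7-3=12
Step 2: prey: 57+22-13=66; pred: 12+13-4=21
Step 3: prey: 66+26-27=65; pred: 21+27-8=40
Step 4: prey: 65+26-52=39; pred: 40+52-16=76
Step 5: prey: 39+15-59=0; pred: 76+59-30=105
First extinction: prey at step 5

Answer: 5 prey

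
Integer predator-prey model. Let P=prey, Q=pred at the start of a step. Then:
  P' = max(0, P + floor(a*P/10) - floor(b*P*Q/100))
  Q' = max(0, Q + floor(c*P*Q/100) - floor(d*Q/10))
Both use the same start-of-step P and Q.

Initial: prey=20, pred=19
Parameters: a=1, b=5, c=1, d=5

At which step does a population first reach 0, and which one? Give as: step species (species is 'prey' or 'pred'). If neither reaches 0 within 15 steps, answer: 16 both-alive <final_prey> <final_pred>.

Step 1: prey: 20+2-19=3; pred: 19+3-9=13
Step 2: prey: 3+0-1=2; pred: 13+0-6=7
Step 3: prey: 2+0-0=2; pred: 7+0-3=4
Step 4: prey: 2+0-0=2; pred: 4+0-2=2
Step 5: prey: 2+0-0=2; pred: 2+0-1=1
Step 6: prey: 2+0-0=2; pred: 1+0-0=1
Steps 7-15: state stable at prey=2, pred=1 (no change)
No extinction within 15 steps

Answer: 16 both-alive 2 1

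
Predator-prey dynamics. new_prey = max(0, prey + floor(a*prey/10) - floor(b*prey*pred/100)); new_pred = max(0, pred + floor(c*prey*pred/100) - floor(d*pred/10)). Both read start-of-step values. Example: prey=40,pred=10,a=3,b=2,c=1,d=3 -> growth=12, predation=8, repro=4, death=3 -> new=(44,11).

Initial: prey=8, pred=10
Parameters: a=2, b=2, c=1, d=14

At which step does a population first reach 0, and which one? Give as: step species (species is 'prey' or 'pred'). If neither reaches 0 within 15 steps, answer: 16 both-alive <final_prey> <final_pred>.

Step 1: prey: 8+1-1=8; pred: 10+0-14=0
First extinction: pred at step 1

Answer: 1 pred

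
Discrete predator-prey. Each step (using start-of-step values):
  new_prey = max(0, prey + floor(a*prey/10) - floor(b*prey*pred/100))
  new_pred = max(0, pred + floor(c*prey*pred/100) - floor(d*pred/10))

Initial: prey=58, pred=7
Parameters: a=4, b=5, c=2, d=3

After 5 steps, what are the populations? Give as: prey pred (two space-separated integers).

Step 1: prey: 58+23-20=61; pred: 7+8-2=13
Step 2: prey: 61+24-39=46; pred: 13+15-3=25
Step 3: prey: 46+18-57=7; pred: 25+23-7=41
Step 4: prey: 7+2-14=0; pred: 41+5-12=34
Step 5: prey: 0+0-0=0; pred: 34+0-10=24

Answer: 0 24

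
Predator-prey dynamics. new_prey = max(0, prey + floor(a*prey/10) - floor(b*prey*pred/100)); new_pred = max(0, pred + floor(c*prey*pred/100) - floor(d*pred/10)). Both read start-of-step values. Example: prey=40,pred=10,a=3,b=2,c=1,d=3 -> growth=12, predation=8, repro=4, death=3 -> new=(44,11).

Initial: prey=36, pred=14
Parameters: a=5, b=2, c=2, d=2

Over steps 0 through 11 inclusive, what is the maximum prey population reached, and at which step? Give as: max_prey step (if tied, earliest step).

Answer: 47 2

Derivation:
Step 1: prey: 36+18-10=44; pred: 14+10-2=22
Step 2: prey: 44+22-19=47; pred: 22+19-4=37
Step 3: prey: 47+23-34=36; pred: 37+34-7=64
Step 4: prey: 36+18-46=8; pred: 64+46-12=98
Step 5: prey: 8+4-15=0; pred: 98+15-19=94
Step 6: prey: 0+0-0=0; pred: 94+0-18=76
Step 7: prey: 0+0-0=0; pred: 76+0-15=61
Step 8: prey: 0+0-0=0; pred: 61+0-12=49
Step 9: prey: 0+0-0=0; pred: 49+0-9=40
Step 10: prey: 0+0-0=0; pred: 40+0-8=32
Step 11: prey: 0+0-0=0; pred: 32+0-6=26
Max prey = 47 at step 2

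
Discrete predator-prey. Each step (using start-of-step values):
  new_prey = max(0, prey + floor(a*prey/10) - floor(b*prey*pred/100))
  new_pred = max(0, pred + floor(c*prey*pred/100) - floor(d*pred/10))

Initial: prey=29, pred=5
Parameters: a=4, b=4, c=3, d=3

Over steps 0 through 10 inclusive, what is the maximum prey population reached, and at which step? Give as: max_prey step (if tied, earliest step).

Step 1: prey: 29+11-5=35; pred: 5+4-1=8
Step 2: prey: 35+14-11=38; pred: 8+8-2=14
Step 3: prey: 38+15-21=32; pred: 14+15-4=25
Step 4: prey: 32+12-32=12; pred: 25+24-7=42
Step 5: prey: 12+4-20=0; pred: 42+15-12=45
Step 6: prey: 0+0-0=0; pred: 45+0-13=32
Step 7: prey: 0+0-0=0; pred: 32+0-9=23
Step 8: prey: 0+0-0=0; pred: 23+0-6=17
Step 9: prey: 0+0-0=0; pred: 17+0-5=12
Step 10: prey: 0+0-0=0; pred: 12+0-3=9
Max prey = 38 at step 2

Answer: 38 2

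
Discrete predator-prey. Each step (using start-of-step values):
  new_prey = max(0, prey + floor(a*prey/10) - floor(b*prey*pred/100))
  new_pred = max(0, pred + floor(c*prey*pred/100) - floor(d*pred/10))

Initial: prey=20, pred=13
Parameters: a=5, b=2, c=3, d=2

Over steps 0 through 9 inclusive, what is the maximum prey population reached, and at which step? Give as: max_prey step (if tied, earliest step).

Answer: 28 2

Derivation:
Step 1: prey: 20+10-5=25; pred: 13+7-2=18
Step 2: prey: 25+12-9=28; pred: 18+13-3=28
Step 3: prey: 28+14-15=27; pred: 28+23-5=46
Step 4: prey: 27+13-24=16; pred: 46+37-9=74
Step 5: prey: 16+8-23=1; pred: 74+35-14=95
Step 6: prey: 1+0-1=0; pred: 95+2-19=78
Step 7: prey: 0+0-0=0; pred: 78+0-15=63
Step 8: prey: 0+0-0=0; pred: 63+0-12=51
Step 9: prey: 0+0-0=0; pred: 51+0-10=41
Max prey = 28 at step 2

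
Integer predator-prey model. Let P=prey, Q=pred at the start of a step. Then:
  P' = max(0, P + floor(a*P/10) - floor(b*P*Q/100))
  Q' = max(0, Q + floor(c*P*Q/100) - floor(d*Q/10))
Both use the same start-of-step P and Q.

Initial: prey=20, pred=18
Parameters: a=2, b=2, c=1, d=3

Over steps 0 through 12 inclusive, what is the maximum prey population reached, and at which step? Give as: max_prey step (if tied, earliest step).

Answer: 24 12

Derivation:
Step 1: prey: 20+4-7=17; pred: 18+3-5=16
Step 2: prey: 17+3-5=15; pred: 16+2-4=14
Step 3: prey: 15+3-4=14; pred: 14+2-4=12
Step 4: prey: 14+2-3=13; pred: 12+1-3=10
Step 5: prey: 13+2-2=13; pred: 10+1-3=8
Step 6: prey: 13+2-2=13; pred: 8+1-2=7
Step 7: prey: 13+2-1=14; pred: 7+0-2=5
Step 8: prey: 14+2-1=15; pred: 5+0-1=4
Step 9: prey: 15+3-1=17; pred: 4+0-1=3
Step 10: prey: 17+3-1=19; pred: 3+0-0=3
Step 11: prey: 19+3-1=21; pred: 3+0-0=3
Step 12: prey: 21+4-1=24; pred: 3+0-0=3
Max prey = 24 at step 12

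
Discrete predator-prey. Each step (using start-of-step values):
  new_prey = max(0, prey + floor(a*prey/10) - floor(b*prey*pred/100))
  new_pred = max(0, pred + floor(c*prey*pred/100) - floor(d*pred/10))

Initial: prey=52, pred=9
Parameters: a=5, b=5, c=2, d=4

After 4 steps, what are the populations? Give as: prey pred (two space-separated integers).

Answer: 0 28

Derivation:
Step 1: prey: 52+26-23=55; pred: 9+9-3=15
Step 2: prey: 55+27-41=41; pred: 15+16-6=25
Step 3: prey: 41+20-51=10; pred: 25+20-10=35
Step 4: prey: 10+5-17=0; pred: 35+7-14=28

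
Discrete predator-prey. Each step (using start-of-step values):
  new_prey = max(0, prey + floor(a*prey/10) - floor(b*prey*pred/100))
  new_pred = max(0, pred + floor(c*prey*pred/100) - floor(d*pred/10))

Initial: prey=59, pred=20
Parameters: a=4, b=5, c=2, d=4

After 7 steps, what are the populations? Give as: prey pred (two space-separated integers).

Answer: 0 4

Derivation:
Step 1: prey: 59+23-59=23; pred: 20+23-8=35
Step 2: prey: 23+9-40=0; pred: 35+16-14=37
Step 3: prey: 0+0-0=0; pred: 37+0-14=23
Step 4: prey: 0+0-0=0; pred: 23+0-9=14
Step 5: prey: 0+0-0=0; pred: 14+0-5=9
Step 6: prey: 0+0-0=0; pred: 9+0-3=6
Step 7: prey: 0+0-0=0; pred: 6+0-2=4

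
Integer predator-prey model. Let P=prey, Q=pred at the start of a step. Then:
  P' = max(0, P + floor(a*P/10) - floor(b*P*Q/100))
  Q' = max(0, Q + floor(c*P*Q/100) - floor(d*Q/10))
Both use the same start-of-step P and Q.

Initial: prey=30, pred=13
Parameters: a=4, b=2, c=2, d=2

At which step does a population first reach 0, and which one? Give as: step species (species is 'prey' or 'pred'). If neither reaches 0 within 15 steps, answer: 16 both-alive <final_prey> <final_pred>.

Answer: 6 prey

Derivation:
Step 1: prey: 30+12-7=35; pred: 13+7-2=18
Step 2: prey: 35+14-12=37; pred: 18+12-3=27
Step 3: prey: 37+14-19=32; pred: 27+19-5=41
Step 4: prey: 32+12-26=18; pred: 41+26-8=59
Step 5: prey: 18+7-21=4; pred: 59+21-11=69
Step 6: prey: 4+1-5=0; pred: 69+5-13=61
First extinction: prey at step 6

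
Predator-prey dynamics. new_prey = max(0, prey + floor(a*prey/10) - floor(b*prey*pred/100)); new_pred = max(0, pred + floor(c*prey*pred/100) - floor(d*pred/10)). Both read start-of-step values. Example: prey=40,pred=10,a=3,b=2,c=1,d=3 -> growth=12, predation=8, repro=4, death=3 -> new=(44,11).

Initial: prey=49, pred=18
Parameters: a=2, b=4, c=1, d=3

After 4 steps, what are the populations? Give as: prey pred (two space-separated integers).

Answer: 2 11

Derivation:
Step 1: prey: 49+9-35=23; pred: 18+8-5=21
Step 2: prey: 23+4-19=8; pred: 21+4-6=19
Step 3: prey: 8+1-6=3; pred: 19+1-5=15
Step 4: prey: 3+0-1=2; pred: 15+0-4=11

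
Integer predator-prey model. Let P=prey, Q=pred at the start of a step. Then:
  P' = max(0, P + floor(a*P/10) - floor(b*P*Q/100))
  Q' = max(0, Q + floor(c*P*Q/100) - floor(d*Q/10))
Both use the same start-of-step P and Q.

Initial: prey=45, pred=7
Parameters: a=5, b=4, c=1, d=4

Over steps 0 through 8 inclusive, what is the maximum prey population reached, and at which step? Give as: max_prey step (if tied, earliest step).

Answer: 79 4

Derivation:
Step 1: prey: 45+22-12=55; pred: 7+3-2=8
Step 2: prey: 55+27-17=65; pred: 8+4-3=9
Step 3: prey: 65+32-23=74; pred: 9+5-3=11
Step 4: prey: 74+37-32=79; pred: 11+8-4=15
Step 5: prey: 79+39-47=71; pred: 15+11-6=20
Step 6: prey: 71+35-56=50; pred: 20+14-8=26
Step 7: prey: 50+25-52=23; pred: 26+13-10=29
Step 8: prey: 23+11-26=8; pred: 29+6-11=24
Max prey = 79 at step 4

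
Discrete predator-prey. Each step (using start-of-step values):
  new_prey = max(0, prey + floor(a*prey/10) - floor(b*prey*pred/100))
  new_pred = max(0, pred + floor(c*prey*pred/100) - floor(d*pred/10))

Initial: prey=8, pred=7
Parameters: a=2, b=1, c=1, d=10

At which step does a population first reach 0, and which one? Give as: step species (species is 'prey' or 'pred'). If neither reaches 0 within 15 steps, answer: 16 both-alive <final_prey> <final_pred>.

Step 1: prey: 8+1-0=9; pred: 7+0-7=0
First extinction: pred at step 1

Answer: 1 pred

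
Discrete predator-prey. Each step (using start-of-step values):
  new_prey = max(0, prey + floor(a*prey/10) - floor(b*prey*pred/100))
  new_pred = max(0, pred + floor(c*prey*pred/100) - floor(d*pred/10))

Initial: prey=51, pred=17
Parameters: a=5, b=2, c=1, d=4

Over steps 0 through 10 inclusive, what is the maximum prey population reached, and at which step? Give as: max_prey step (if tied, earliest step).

Step 1: prey: 51+25-17=59; pred: 17+8-6=19
Step 2: prey: 59+29-22=66; pred: 19+11-7=23
Step 3: prey: 66+33-30=69; pred: 23+15-9=29
Step 4: prey: 69+34-40=63; pred: 29+20-11=38
Step 5: prey: 63+31-47=47; pred: 38+23-15=46
Step 6: prey: 47+23-43=27; pred: 46+21-18=49
Step 7: prey: 27+13-26=14; pred: 49+13-19=43
Step 8: prey: 14+7-12=9; pred: 43+6-17=32
Step 9: prey: 9+4-5=8; pred: 32+2-12=22
Step 10: prey: 8+4-3=9; pred: 22+1-8=15
Max prey = 69 at step 3

Answer: 69 3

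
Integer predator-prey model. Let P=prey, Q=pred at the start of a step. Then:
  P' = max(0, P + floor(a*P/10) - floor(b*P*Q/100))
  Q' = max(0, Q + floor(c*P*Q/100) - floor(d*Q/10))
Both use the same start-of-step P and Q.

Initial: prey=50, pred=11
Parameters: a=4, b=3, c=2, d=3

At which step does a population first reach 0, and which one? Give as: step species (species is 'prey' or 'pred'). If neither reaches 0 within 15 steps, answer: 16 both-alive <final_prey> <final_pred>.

Answer: 4 prey

Derivation:
Step 1: prey: 50+20-16=54; pred: 11+11-3=19
Step 2: prey: 54+21-30=45; pred: 19+20-5=34
Step 3: prey: 45+18-45=18; pred: 34+30-10=54
Step 4: prey: 18+7-29=0; pred: 54+19-16=57
First extinction: prey at step 4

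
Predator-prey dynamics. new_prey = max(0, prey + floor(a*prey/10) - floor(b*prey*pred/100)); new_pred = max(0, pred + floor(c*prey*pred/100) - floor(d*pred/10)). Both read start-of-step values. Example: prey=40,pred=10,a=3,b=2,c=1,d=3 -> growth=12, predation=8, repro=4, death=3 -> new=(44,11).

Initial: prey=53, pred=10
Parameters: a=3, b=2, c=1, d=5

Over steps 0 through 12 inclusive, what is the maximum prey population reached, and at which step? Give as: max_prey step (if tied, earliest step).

Step 1: prey: 53+15-10=58; pred: 10+5-5=10
Step 2: prey: 58+17-11=64; pred: 10+5-5=10
Step 3: prey: 64+19-12=71; pred: 10+6-5=11
Step 4: prey: 71+21-15=77; pred: 11+7-5=13
Step 5: prey: 77+23-20=80; pred: 13+10-6=17
Step 6: prey: 80+24-27=77; pred: 17+13-8=22
Step 7: prey: 77+23-33=67; pred: 22+16-11=27
Step 8: prey: 67+20-36=51; pred: 27+18-13=32
Step 9: prey: 51+15-32=34; pred: 32+16-16=32
Step 10: prey: 34+10-21=23; pred: 32+10-16=26
Step 11: prey: 23+6-11=18; pred: 26+5-13=18
Step 12: prey: 18+5-6=17; pred: 18+3-9=12
Max prey = 80 at step 5

Answer: 80 5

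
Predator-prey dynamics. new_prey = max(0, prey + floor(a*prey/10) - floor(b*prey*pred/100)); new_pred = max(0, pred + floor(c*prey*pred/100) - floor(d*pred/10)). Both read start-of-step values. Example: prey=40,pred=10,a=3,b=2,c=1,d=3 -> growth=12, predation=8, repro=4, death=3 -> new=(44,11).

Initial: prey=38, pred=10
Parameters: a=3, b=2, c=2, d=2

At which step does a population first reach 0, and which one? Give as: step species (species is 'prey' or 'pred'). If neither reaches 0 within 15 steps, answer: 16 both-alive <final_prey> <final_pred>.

Answer: 6 prey

Derivation:
Step 1: prey: 38+11-7=42; pred: 10+7-2=15
Step 2: prey: 42+12-12=42; pred: 15+12-3=24
Step 3: prey: 42+12-20=34; pred: 24+20-4=40
Step 4: prey: 34+10-27=17; pred: 40+27-8=59
Step 5: prey: 17+5-20=2; pred: 59+20-11=68
Step 6: prey: 2+0-2=0; pred: 68+2-13=57
First extinction: prey at step 6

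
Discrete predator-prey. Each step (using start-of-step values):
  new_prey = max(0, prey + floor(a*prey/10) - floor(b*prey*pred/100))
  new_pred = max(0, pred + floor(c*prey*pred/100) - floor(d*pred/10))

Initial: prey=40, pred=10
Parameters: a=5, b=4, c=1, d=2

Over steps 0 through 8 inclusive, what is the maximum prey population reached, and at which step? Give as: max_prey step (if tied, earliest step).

Answer: 45 2

Derivation:
Step 1: prey: 40+20-16=44; pred: 10+4-2=12
Step 2: prey: 44+22-21=45; pred: 12+5-2=15
Step 3: prey: 45+22-27=40; pred: 15+6-3=18
Step 4: prey: 40+20-28=32; pred: 18+7-3=22
Step 5: prey: 32+16-28=20; pred: 22+7-4=25
Step 6: prey: 20+10-20=10; pred: 25+5-5=25
Step 7: prey: 10+5-10=5; pred: 25+2-5=22
Step 8: prey: 5+2-4=3; pred: 22+1-4=19
Max prey = 45 at step 2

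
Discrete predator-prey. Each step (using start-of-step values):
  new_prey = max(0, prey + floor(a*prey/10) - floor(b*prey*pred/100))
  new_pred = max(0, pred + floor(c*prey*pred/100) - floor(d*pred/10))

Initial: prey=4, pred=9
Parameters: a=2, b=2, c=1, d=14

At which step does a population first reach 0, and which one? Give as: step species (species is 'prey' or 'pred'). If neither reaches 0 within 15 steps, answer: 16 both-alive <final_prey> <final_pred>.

Answer: 1 pred

Derivation:
Step 1: prey: 4+0-0=4; pred: 9+0-12=0
First extinction: pred at step 1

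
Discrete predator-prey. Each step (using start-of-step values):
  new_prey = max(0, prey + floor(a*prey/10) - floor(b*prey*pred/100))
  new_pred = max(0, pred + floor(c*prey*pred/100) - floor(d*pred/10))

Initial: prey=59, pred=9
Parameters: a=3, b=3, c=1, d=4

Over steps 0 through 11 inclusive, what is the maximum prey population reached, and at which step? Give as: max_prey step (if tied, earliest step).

Step 1: prey: 59+17-15=61; pred: 9+5-3=11
Step 2: prey: 61+18-20=59; pred: 11+6-4=13
Step 3: prey: 59+17-23=53; pred: 13+7-5=15
Step 4: prey: 53+15-23=45; pred: 15+7-6=16
Step 5: prey: 45+13-21=37; pred: 16+7-6=17
Step 6: prey: 37+11-18=30; pred: 17+6-6=17
Step 7: prey: 30+9-15=24; pred: 17+5-6=16
Step 8: prey: 24+7-11=20; pred: 16+3-6=13
Step 9: prey: 20+6-7=19; pred: 13+2-5=10
Step 10: prey: 19+5-5=19; pred: 10+1-4=7
Step 11: prey: 19+5-3=21; pred: 7+1-2=6
Max prey = 61 at step 1

Answer: 61 1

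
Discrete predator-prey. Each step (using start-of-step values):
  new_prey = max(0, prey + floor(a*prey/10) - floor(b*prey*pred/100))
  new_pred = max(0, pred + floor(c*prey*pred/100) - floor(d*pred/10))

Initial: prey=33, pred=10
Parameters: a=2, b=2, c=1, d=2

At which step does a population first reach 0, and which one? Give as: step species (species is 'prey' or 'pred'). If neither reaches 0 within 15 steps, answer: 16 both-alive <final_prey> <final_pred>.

Step 1: prey: 33+6-6=33; pred: 10+3-2=11
Step 2: prey: 33+6-7=32; pred: 11+3-2=12
Step 3: prey: 32+6-7=31; pred: 12+3-2=13
Step 4: prey: 31+6-8=29; pred: 13+4-2=15
Step 5: prey: 29+5-8=26; pred: 15+4-3=16
Step 6: prey: 26+5-8=23; pred: 16+4-3=17
Step 7: prey: 23+4-7=20; pred: 17+3-3=17
Step 8: prey: 20+4-6=18; pred: 17+3-3=17
Step 9: prey: 18+3-6=15; pred: 17+3-3=17
Step 10: prey: 15+3-5=13; pred: 17+2-3=16
Step 11: prey: 13+2-4=11; pred: 16+2-3=15
Step 12: prey: 11+2-3=10; pred: 15+1-3=13
Step 13: prey: 10+2-2=10; pred: 13+1-2=12
Step 14: prey: 10+2-2=10; pred: 12+1-2=11
Step 15: prey: 10+2-2=10; pred: 11+1-2=10
No extinction within 15 steps

Answer: 16 both-alive 10 10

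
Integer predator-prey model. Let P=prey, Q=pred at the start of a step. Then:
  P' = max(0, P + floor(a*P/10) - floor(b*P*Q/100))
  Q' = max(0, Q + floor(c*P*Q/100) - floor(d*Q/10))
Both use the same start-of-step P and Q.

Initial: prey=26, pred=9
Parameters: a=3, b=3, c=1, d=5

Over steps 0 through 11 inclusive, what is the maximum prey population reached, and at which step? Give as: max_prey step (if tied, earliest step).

Answer: 120 11

Derivation:
Step 1: prey: 26+7-7=26; pred: 9+2-4=7
Step 2: prey: 26+7-5=28; pred: 7+1-3=5
Step 3: prey: 28+8-4=32; pred: 5+1-2=4
Step 4: prey: 32+9-3=38; pred: 4+1-2=3
Step 5: prey: 38+11-3=46; pred: 3+1-1=3
Step 6: prey: 46+13-4=55; pred: 3+1-1=3
Step 7: prey: 55+16-4=67; pred: 3+1-1=3
Step 8: prey: 67+20-6=81; pred: 3+2-1=4
Step 9: prey: 81+24-9=96; pred: 4+3-2=5
Step 10: prey: 96+28-14=110; pred: 5+4-2=7
Step 11: prey: 110+33-23=120; pred: 7+7-3=11
Max prey = 120 at step 11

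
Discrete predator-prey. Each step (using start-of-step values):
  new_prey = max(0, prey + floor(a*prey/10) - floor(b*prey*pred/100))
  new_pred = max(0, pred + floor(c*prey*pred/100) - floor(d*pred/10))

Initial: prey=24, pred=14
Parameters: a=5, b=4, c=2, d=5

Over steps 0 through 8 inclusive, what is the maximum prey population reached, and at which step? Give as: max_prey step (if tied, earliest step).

Step 1: prey: 24+12-13=23; pred: 14+6-7=13
Step 2: prey: 23+11-11=23; pred: 13+5-6=12
Step 3: prey: 23+11-11=23; pred: 12+5-6=11
Step 4: prey: 23+11-10=24; pred: 11+5-5=11
Step 5: prey: 24+12-10=26; pred: 11+5-5=11
Step 6: prey: 26+13-11=28; pred: 11+5-5=11
Step 7: prey: 28+14-12=30; pred: 11+6-5=12
Step 8: prey: 30+15-14=31; pred: 12+7-6=13
Max prey = 31 at step 8

Answer: 31 8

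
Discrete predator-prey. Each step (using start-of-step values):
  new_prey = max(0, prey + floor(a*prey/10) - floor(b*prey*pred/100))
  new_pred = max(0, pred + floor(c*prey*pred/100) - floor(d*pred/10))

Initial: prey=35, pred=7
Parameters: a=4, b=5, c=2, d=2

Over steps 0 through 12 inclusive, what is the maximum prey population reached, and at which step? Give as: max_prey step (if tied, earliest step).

Step 1: prey: 35+14-12=37; pred: 7+4-1=10
Step 2: prey: 37+14-18=33; pred: 10+7-2=15
Step 3: prey: 33+13-24=22; pred: 15+9-3=21
Step 4: prey: 22+8-23=7; pred: 21+9-4=26
Step 5: prey: 7+2-9=0; pred: 26+3-5=24
Step 6: prey: 0+0-0=0; pred: 24+0-4=20
Step 7: prey: 0+0-0=0; pred: 20+0-4=16
Step 8: prey: 0+0-0=0; pred: 16+0-3=13
Step 9: prey: 0+0-0=0; pred: 13+0-2=11
Step 10: prey: 0+0-0=0; pred: 11+0-2=9
Step 11: prey: 0+0-0=0; pred: 9+0-1=8
Step 12: prey: 0+0-0=0; pred: 8+0-1=7
Max prey = 37 at step 1

Answer: 37 1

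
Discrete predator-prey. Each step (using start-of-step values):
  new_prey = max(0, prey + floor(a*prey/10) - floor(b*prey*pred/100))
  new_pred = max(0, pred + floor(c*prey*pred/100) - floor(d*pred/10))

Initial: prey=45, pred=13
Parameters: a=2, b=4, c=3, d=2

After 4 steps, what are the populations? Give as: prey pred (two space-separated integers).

Answer: 0 36

Derivation:
Step 1: prey: 45+9-23=31; pred: 13+17-2=28
Step 2: prey: 31+6-34=3; pred: 28+26-5=49
Step 3: prey: 3+0-5=0; pred: 49+4-9=44
Step 4: prey: 0+0-0=0; pred: 44+0-8=36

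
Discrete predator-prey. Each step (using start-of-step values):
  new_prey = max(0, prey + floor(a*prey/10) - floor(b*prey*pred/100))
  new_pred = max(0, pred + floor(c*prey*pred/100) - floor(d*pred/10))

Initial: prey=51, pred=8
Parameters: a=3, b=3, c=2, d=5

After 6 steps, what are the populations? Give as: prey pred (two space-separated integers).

Step 1: prey: 51+15-12=54; pred: 8+8-4=12
Step 2: prey: 54+16-19=51; pred: 12+12-6=18
Step 3: prey: 51+15-27=39; pred: 18+18-9=27
Step 4: prey: 39+11-31=19; pred: 27+21-13=35
Step 5: prey: 19+5-19=5; pred: 35+13-17=31
Step 6: prey: 5+1-4=2; pred: 31+3-15=19

Answer: 2 19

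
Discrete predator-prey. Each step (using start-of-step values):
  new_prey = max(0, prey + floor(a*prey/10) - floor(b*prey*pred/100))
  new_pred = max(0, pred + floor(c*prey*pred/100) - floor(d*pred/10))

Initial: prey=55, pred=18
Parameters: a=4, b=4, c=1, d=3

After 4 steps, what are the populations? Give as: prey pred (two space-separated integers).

Answer: 5 16

Derivation:
Step 1: prey: 55+22-39=38; pred: 18+9-5=22
Step 2: prey: 38+15-33=20; pred: 22+8-6=24
Step 3: prey: 20+8-19=9; pred: 24+4-7=21
Step 4: prey: 9+3-7=5; pred: 21+1-6=16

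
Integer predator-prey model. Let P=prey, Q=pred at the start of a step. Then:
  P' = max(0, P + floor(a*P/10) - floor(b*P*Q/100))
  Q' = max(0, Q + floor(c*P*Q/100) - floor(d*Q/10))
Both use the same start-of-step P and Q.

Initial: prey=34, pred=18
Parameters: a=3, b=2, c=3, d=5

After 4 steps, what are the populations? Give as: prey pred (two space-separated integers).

Step 1: prey: 34+10-12=32; pred: 18+18-9=27
Step 2: prey: 32+9-17=24; pred: 27+25-13=39
Step 3: prey: 24+7-18=13; pred: 39+28-19=48
Step 4: prey: 13+3-12=4; pred: 48+18-24=42

Answer: 4 42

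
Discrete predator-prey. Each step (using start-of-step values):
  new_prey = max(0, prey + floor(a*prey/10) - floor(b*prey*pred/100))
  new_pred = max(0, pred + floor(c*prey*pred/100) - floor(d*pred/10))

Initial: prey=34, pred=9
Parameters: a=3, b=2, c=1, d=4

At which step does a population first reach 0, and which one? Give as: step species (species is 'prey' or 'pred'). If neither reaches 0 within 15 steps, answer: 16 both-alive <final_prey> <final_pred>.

Step 1: prey: 34+10-6=38; pred: 9+3-3=9
Step 2: prey: 38+11-6=43; pred: 9+3-3=9
Step 3: prey: 43+12-7=48; pred: 9+3-3=9
Step 4: prey: 48+14-8=54; pred: 9+4-3=10
Step 5: prey: 54+16-10=60; pred: 10+5-4=11
Step 6: prey: 60+18-13=65; pred: 11+6-4=13
Step 7: prey: 65+19-16=68; pred: 13+8-5=16
Step 8: prey: 68+20-21=67; pred: 16+10-6=20
Step 9: prey: 67+20-26=61; pred: 20+13-8=25
Step 10: prey: 61+18-30=49; pred: 25+15-10=30
Step 11: prey: 49+14-29=34; pred: 30+14-12=32
Step 12: prey: 34+10-21=23; pred: 32+10-12=30
Step 13: prey: 23+6-13=16; pred: 30+6-12=24
Step 14: prey: 16+4-7=13; pred: 24+3-9=18
Step 15: prey: 13+3-4=12; pred: 18+2-7=13
No extinction within 15 steps

Answer: 16 both-alive 12 13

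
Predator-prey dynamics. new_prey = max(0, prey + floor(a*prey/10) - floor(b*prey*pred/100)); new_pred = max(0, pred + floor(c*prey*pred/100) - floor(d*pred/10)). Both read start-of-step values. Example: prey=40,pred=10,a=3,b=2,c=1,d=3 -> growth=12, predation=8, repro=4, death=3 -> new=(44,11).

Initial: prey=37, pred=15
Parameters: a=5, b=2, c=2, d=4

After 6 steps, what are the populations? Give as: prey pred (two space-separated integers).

Step 1: prey: 37+18-11=44; pred: 15+11-6=20
Step 2: prey: 44+22-17=49; pred: 20+17-8=29
Step 3: prey: 49+24-28=45; pred: 29+28-11=46
Step 4: prey: 45+22-41=26; pred: 46+41-18=69
Step 5: prey: 26+13-35=4; pred: 69+35-27=77
Step 6: prey: 4+2-6=0; pred: 77+6-30=53

Answer: 0 53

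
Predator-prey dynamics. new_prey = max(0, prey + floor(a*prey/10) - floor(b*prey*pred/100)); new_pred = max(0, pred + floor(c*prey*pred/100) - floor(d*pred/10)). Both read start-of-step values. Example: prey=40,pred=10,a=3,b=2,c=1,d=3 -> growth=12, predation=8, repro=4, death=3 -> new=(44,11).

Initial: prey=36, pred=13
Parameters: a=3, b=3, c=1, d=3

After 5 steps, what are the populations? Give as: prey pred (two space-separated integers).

Step 1: prey: 36+10-14=32; pred: 13+4-3=14
Step 2: prey: 32+9-13=28; pred: 14+4-4=14
Step 3: prey: 28+8-11=25; pred: 14+3-4=13
Step 4: prey: 25+7-9=23; pred: 13+3-3=13
Step 5: prey: 23+6-8=21; pred: 13+2-3=12

Answer: 21 12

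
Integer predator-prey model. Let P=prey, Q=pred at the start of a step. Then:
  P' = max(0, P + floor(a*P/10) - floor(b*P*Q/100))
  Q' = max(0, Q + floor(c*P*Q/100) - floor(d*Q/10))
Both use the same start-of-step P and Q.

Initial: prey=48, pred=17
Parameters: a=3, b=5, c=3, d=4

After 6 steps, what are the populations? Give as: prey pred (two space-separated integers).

Answer: 0 7

Derivation:
Step 1: prey: 48+14-40=22; pred: 17+24-6=35
Step 2: prey: 22+6-38=0; pred: 35+23-14=44
Step 3: prey: 0+0-0=0; pred: 44+0-17=27
Step 4: prey: 0+0-0=0; pred: 27+0-10=17
Step 5: prey: 0+0-0=0; pred: 17+0-6=11
Step 6: prey: 0+0-0=0; pred: 11+0-4=7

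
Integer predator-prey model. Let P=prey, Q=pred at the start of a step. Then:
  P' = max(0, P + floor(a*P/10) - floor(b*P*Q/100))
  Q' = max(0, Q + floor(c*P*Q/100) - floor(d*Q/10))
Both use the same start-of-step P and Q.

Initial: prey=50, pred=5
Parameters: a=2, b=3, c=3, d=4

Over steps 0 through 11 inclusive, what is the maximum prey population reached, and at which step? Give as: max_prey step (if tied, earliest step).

Step 1: prey: 50+10-7=53; pred: 5+7-2=10
Step 2: prey: 53+10-15=48; pred: 10+15-4=21
Step 3: prey: 48+9-30=27; pred: 21+30-8=43
Step 4: prey: 27+5-34=0; pred: 43+34-17=60
Step 5: prey: 0+0-0=0; pred: 60+0-24=36
Step 6: prey: 0+0-0=0; pred: 36+0-14=22
Step 7: prey: 0+0-0=0; pred: 22+0-8=14
Step 8: prey: 0+0-0=0; pred: 14+0-5=9
Step 9: prey: 0+0-0=0; pred: 9+0-3=6
Step 10: prey: 0+0-0=0; pred: 6+0-2=4
Step 11: prey: 0+0-0=0; pred: 4+0-1=3
Max prey = 53 at step 1

Answer: 53 1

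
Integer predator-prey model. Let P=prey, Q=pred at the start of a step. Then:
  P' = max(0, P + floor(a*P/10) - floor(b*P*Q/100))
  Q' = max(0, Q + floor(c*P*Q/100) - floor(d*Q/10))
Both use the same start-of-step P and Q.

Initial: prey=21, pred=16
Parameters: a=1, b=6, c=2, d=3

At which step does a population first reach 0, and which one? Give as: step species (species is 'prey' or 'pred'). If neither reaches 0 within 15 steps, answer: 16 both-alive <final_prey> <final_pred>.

Step 1: prey: 21+2-20=3; pred: 16+6-4=18
Step 2: prey: 3+0-3=0; pred: 18+1-5=14
First extinction: prey at step 2

Answer: 2 prey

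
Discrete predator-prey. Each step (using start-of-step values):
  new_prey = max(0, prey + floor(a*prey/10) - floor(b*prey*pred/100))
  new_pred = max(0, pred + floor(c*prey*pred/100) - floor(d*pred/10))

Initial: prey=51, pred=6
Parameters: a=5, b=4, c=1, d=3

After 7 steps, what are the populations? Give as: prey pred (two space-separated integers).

Step 1: prey: 51+25-12=64; pred: 6+3-1=8
Step 2: prey: 64+32-20=76; pred: 8+5-2=11
Step 3: prey: 76+38-33=81; pred: 11+8-3=16
Step 4: prey: 81+40-51=70; pred: 16+12-4=24
Step 5: prey: 70+35-67=38; pred: 24+16-7=33
Step 6: prey: 38+19-50=7; pred: 33+12-9=36
Step 7: prey: 7+3-10=0; pred: 36+2-10=28

Answer: 0 28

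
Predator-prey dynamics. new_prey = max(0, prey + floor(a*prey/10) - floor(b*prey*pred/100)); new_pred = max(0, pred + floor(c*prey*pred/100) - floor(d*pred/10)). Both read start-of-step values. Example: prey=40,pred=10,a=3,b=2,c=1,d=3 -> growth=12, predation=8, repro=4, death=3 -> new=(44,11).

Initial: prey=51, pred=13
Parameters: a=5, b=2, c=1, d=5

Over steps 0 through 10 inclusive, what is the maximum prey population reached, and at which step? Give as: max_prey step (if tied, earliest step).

Answer: 106 4

Derivation:
Step 1: prey: 51+25-13=63; pred: 13+6-6=13
Step 2: prey: 63+31-16=78; pred: 13+8-6=15
Step 3: prey: 78+39-23=94; pred: 15+11-7=19
Step 4: prey: 94+47-35=106; pred: 19+17-9=27
Step 5: prey: 106+53-57=102; pred: 27+28-13=42
Step 6: prey: 102+51-85=68; pred: 42+42-21=63
Step 7: prey: 68+34-85=17; pred: 63+42-31=74
Step 8: prey: 17+8-25=0; pred: 74+12-37=49
Step 9: prey: 0+0-0=0; pred: 49+0-24=25
Step 10: prey: 0+0-0=0; pred: 25+0-12=13
Max prey = 106 at step 4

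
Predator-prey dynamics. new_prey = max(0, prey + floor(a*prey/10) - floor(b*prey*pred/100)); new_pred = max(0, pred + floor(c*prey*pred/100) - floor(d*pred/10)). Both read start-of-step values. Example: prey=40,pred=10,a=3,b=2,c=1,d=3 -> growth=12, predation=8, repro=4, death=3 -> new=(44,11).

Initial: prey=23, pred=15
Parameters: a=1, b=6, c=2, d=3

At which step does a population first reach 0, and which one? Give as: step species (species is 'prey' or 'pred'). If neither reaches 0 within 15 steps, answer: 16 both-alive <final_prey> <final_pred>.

Answer: 2 prey

Derivation:
Step 1: prey: 23+2-20=5; pred: 15+6-4=17
Step 2: prey: 5+0-5=0; pred: 17+1-5=13
First extinction: prey at step 2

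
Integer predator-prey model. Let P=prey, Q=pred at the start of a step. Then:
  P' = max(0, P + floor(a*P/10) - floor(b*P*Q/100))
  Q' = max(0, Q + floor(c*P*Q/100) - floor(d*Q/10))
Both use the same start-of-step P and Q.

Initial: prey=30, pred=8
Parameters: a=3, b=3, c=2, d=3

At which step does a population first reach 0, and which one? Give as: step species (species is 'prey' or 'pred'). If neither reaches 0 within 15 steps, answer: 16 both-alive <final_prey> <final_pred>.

Answer: 16 both-alive 1 3

Derivation:
Step 1: prey: 30+9-7=32; pred: 8+4-2=10
Step 2: prey: 32+9-9=32; pred: 10+6-3=13
Step 3: prey: 32+9-12=29; pred: 13+8-3=18
Step 4: prey: 29+8-15=22; pred: 18+10-5=23
Step 5: prey: 22+6-15=13; pred: 23+10-6=27
Step 6: prey: 13+3-10=6; pred: 27+7-8=26
Step 7: prey: 6+1-4=3; pred: 26+3-7=22
Step 8: prey: 3+0-1=2; pred: 22+1-6=17
Step 9: prey: 2+0-1=1; pred: 17+0-5=12
Step 10: prey: 1+0-0=1; pred: 12+0-3=9
Step 11: prey: 1+0-0=1; pred: 9+0-2=7
Step 12: prey: 1+0-0=1; pred: 7+0-2=5
Step 13: prey: 1+0-0=1; pred: 5+0-1=4
Step 14: prey: 1+0-0=1; pred: 4+0-1=3
Step 15: prey: 1+0-0=1; pred: 3+0-0=3
No extinction within 15 steps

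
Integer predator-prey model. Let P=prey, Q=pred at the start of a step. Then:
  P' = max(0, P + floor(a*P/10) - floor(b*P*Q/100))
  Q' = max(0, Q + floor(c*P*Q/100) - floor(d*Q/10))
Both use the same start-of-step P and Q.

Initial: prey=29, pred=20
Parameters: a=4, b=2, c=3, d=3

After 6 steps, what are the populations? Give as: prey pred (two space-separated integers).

Answer: 0 35

Derivation:
Step 1: prey: 29+11-11=29; pred: 20+17-6=31
Step 2: prey: 29+11-17=23; pred: 31+26-9=48
Step 3: prey: 23+9-22=10; pred: 48+33-14=67
Step 4: prey: 10+4-13=1; pred: 67+20-20=67
Step 5: prey: 1+0-1=0; pred: 67+2-20=49
Step 6: prey: 0+0-0=0; pred: 49+0-14=35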